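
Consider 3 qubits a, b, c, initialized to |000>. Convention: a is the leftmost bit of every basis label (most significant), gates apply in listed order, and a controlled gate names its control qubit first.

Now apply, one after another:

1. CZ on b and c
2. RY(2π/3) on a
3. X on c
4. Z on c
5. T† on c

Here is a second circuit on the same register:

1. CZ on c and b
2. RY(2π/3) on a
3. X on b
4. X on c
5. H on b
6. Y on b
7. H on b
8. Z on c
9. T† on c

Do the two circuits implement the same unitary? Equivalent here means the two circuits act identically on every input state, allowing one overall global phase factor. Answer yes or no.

No — the two circuits implement different unitaries, even allowing a global phase.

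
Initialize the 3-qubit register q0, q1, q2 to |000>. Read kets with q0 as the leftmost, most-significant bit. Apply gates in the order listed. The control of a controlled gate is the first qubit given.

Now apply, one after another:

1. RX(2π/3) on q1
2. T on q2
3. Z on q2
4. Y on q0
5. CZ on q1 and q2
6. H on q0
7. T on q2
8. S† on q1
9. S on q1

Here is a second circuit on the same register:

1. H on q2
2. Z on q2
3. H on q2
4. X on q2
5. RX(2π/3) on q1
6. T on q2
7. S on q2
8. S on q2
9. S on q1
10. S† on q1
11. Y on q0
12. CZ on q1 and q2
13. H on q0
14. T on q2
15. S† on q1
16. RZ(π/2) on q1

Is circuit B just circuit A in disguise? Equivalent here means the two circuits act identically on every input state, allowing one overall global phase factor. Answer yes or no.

Yes — the two circuits implement the same unitary up to a global phase.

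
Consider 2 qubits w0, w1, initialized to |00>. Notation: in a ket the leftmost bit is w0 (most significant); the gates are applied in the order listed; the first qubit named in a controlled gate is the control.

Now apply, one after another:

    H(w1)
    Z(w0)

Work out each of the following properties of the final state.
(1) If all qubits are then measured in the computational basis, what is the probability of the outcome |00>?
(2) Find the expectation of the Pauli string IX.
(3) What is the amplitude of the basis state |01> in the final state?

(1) A full measurement returns |00> with probability 1/2.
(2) The expectation value of IX is 1.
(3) The amplitude on |01> is sqrt(2)/2.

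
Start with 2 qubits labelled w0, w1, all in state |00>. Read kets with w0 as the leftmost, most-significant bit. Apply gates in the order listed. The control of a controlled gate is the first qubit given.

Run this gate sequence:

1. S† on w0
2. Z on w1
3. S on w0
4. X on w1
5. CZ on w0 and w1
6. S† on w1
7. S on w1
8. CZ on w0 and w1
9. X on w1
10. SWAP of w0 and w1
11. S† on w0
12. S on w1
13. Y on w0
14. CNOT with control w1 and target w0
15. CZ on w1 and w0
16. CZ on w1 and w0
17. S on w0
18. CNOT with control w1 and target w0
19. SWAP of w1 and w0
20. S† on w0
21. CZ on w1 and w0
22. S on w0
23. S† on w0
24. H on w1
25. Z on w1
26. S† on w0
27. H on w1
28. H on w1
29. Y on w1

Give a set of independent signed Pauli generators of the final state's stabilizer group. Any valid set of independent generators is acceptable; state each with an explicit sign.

The stabilizer group can be generated by -IX, +ZI, among other valid generating sets. Key observation: the block from step 4 through step 9 cancels to the identity and can be dropped.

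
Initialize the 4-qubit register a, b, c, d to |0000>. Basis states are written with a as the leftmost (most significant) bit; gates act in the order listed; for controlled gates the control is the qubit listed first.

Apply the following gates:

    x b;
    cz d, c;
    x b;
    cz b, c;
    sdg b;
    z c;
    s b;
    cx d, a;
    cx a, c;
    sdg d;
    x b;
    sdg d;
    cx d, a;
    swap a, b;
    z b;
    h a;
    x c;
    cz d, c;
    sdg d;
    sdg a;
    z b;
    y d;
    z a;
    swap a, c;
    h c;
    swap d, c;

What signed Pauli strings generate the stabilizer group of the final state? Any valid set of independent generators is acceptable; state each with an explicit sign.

The final state is stabilized by the group generated by +IIIY, -ZIII, +IZII, -IIZI; other independent generating sets are equally valid.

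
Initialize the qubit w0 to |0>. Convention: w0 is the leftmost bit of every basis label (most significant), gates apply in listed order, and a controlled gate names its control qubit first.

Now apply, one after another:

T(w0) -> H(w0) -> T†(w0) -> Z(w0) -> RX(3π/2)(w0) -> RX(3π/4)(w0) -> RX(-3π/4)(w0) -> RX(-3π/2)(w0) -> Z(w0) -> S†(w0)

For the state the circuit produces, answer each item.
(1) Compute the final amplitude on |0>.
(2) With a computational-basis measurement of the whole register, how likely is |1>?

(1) |0> carries amplitude sqrt(2)/2 in the final state.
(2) The probability of measuring |1> is 1/2.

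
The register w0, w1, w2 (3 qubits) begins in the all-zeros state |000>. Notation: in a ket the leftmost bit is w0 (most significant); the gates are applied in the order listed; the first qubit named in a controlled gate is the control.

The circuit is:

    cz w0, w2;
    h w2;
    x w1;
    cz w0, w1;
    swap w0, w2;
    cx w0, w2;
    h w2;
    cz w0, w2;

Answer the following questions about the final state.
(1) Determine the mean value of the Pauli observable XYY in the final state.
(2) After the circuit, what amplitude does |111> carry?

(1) In the final state, XYY has expectation 0.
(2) |111> carries amplitude 1/2 in the final state.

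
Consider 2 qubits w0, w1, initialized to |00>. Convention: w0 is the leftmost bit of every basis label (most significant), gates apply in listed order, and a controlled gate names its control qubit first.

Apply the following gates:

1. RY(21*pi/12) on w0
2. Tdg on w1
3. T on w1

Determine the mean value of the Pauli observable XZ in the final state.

The observable XZ averages to -sqrt(2)/2.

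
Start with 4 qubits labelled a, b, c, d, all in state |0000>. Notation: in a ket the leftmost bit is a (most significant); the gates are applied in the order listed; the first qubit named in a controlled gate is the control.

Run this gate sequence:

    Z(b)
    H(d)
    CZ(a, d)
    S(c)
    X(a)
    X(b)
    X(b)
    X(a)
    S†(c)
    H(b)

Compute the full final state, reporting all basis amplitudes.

The resulting statevector has amplitude 1/2 on |0000>, 1/2 on |0001>, 1/2 on |0100>, 1/2 on |0101>, and 0 on every other basis state. Key observation: steps 4-9 multiply out to the identity, so the circuit reduces to the remaining gates.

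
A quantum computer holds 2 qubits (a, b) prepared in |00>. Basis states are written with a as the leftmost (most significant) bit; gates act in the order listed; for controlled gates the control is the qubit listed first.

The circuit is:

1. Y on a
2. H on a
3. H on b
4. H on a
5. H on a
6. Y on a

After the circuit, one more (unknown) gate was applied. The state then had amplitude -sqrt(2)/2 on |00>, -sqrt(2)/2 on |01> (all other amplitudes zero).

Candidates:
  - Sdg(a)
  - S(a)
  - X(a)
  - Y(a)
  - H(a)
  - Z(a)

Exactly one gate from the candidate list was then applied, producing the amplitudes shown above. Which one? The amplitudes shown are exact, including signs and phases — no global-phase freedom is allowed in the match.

The applied gate was H(a).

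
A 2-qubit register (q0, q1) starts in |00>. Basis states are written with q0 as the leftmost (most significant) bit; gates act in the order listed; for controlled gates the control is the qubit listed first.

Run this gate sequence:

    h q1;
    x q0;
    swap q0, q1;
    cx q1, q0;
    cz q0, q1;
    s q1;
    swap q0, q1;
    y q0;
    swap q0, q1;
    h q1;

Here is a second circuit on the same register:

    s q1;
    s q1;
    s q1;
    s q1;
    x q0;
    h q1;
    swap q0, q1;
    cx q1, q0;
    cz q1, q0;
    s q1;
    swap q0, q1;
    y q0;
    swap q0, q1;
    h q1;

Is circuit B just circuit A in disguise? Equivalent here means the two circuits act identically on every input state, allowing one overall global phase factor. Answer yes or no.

Yes — the two circuits implement the same unitary up to a global phase.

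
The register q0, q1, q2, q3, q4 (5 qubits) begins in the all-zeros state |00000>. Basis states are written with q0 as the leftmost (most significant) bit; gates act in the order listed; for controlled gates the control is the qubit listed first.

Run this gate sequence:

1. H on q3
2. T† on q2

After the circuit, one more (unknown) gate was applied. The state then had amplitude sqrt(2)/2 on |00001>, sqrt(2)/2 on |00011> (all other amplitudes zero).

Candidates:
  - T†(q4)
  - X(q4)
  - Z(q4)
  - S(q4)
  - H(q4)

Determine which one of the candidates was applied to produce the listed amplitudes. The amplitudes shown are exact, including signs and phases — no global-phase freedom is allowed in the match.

The applied gate was X(q4).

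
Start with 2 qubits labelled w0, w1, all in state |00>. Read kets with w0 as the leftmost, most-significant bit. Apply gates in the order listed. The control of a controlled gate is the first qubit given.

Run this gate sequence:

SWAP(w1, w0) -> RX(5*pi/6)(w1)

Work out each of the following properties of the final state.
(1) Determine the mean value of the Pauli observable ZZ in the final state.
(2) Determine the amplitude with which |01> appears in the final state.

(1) The expectation value of ZZ is -sqrt(3)/2.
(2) The amplitude on |01> is I*(-sqrt(6) - sqrt(2))/4.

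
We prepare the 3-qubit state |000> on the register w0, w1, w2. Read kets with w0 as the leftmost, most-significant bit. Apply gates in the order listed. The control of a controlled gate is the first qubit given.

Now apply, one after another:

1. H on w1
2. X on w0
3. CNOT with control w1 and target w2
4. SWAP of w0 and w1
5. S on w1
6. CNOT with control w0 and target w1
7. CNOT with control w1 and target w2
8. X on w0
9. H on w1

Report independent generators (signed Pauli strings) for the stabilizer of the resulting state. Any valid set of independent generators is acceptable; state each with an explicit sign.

The stabilizer group can be generated by +XZI, +ZXI, -IIZ, among other valid generating sets.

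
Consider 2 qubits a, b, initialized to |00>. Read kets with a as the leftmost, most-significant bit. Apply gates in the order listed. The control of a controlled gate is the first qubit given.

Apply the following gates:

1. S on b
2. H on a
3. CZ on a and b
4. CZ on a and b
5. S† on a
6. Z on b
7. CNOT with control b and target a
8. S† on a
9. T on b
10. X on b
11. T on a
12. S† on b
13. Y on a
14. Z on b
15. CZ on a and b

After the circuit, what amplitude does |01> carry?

|01> carries amplitude -sqrt(2)*exp(I*pi/4)/2 in the final state.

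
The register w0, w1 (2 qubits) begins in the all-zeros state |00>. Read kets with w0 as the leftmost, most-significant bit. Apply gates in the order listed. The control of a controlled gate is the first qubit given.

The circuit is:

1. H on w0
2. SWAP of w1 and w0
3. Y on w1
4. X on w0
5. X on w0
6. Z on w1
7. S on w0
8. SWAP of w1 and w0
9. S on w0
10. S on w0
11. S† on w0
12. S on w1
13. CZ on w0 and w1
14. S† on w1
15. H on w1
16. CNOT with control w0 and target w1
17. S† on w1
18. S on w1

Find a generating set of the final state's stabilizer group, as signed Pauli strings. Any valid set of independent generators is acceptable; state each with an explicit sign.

The final state is stabilized by the group generated by +YI, +IX; other independent generating sets are equally valid.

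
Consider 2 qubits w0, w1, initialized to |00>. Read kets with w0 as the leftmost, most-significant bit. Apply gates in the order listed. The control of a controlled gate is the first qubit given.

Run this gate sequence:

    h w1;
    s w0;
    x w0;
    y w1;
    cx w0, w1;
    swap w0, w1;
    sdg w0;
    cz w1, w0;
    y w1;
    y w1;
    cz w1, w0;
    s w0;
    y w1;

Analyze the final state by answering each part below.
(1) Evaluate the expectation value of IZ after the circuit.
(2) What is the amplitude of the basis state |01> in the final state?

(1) The expectation value of IZ is 1.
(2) |01> carries amplitude 0 in the final state.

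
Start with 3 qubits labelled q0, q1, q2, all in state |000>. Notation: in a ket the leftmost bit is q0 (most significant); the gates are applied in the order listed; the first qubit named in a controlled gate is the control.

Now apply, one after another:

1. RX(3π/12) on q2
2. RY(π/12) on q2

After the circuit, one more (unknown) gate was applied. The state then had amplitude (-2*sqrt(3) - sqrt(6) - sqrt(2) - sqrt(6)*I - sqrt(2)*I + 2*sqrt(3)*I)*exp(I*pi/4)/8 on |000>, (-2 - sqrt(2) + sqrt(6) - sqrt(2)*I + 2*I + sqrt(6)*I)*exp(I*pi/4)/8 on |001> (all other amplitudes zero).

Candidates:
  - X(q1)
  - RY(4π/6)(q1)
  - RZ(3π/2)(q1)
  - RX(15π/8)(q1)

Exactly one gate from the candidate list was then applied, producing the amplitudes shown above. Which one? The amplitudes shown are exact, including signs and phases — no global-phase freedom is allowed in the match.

It was RZ(3π/2)(q1) that produced the state shown.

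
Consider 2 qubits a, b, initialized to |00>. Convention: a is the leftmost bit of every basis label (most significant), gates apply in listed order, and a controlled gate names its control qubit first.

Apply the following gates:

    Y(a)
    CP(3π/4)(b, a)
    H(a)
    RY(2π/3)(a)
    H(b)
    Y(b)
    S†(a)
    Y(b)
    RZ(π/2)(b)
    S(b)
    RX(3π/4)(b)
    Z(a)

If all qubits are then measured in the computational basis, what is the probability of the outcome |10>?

The probability of measuring |10> is 1/4 - sqrt(3)/8.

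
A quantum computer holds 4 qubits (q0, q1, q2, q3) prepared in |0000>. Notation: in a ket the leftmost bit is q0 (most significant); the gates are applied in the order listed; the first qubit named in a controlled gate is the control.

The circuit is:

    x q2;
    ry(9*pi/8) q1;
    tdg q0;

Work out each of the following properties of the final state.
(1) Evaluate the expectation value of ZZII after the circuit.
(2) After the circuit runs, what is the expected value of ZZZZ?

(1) The expectation value of ZZII is -sqrt(sqrt(2) + 2)/2.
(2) In the final state, ZZZZ has expectation sqrt(sqrt(2) + 2)/2.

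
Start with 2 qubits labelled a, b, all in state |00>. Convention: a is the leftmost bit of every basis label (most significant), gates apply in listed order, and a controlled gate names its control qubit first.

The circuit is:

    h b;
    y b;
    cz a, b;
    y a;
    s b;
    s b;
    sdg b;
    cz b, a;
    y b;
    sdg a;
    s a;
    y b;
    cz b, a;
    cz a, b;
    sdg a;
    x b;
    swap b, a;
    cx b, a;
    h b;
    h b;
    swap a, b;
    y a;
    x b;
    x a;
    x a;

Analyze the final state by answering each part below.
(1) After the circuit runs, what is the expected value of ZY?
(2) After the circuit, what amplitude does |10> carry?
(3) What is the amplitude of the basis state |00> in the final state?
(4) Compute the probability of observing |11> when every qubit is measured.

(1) The observable ZY averages to -1. Key observation: gates 8-13 undo each other exactly, leaving only the rest of the circuit to track.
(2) |10> carries amplitude 0 in the final state.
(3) |00> carries amplitude -sqrt(2)*I/2 in the final state.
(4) The probability of measuring |11> is 0.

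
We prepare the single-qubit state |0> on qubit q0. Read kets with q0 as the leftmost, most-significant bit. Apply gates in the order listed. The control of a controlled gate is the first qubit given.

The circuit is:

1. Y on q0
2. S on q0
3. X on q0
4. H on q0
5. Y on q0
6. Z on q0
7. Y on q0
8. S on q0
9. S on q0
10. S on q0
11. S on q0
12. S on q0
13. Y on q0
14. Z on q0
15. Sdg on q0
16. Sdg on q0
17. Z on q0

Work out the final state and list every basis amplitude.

The final amplitudes are -sqrt(2)/2 on |0>, -sqrt(2)*I/2 on |1>.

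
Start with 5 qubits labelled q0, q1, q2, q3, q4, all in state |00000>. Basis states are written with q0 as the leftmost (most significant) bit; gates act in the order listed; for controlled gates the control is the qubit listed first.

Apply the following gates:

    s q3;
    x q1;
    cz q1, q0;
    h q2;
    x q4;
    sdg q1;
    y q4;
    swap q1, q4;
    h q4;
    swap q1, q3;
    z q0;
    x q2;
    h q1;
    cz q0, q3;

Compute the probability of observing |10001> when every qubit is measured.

A full measurement returns |10001> with probability 0.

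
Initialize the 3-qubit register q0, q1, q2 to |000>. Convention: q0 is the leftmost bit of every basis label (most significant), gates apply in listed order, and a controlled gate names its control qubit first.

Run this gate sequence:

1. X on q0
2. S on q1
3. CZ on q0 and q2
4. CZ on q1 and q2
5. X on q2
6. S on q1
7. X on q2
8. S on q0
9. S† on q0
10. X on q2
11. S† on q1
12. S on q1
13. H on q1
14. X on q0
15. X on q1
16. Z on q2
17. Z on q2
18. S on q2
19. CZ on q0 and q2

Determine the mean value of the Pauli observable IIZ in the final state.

In the final state, IIZ has expectation -1. Key observation: gates 6-11 undo each other exactly, leaving only the rest of the circuit to track.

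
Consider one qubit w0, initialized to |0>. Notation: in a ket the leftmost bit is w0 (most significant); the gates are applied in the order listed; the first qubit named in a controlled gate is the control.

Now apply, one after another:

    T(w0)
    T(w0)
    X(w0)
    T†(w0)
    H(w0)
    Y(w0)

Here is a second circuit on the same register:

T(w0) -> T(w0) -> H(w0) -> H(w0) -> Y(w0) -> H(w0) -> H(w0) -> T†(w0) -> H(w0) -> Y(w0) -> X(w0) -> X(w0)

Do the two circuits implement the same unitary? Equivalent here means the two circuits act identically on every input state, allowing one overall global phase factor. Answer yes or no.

No: there is an input state on which the two circuits produce genuinely different outputs (not merely differing by a phase).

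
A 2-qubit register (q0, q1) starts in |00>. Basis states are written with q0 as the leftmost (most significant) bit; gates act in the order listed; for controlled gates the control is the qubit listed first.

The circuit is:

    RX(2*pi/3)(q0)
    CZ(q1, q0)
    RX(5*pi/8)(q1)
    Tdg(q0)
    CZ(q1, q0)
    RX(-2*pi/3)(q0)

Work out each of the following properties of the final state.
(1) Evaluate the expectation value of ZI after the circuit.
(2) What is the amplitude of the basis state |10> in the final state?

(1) In the final state, ZI has expectation 1/4 - 3*sqrt(4 - 2*sqrt(2))/16.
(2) The amplitude on |10> is sqrt(3)*(-exp(I*pi/4) + I)*cos(5*pi/16)/4.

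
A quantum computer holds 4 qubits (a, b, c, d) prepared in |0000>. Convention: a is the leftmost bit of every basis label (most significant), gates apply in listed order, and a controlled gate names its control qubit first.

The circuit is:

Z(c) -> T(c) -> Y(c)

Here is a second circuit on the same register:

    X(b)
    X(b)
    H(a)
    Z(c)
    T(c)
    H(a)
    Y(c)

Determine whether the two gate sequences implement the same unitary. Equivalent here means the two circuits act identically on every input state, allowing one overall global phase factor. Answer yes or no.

Yes — the two circuits implement the same unitary up to a global phase.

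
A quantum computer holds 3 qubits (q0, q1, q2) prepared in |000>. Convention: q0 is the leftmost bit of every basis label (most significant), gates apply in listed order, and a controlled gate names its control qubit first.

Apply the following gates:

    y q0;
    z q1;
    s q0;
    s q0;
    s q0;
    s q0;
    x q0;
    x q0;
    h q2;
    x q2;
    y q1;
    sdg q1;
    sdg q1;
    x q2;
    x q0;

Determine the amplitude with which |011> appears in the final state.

The final state's coefficient on |011> equals sqrt(2)/2. Key observation: gates 3-6 undo each other exactly, leaving only the rest of the circuit to track.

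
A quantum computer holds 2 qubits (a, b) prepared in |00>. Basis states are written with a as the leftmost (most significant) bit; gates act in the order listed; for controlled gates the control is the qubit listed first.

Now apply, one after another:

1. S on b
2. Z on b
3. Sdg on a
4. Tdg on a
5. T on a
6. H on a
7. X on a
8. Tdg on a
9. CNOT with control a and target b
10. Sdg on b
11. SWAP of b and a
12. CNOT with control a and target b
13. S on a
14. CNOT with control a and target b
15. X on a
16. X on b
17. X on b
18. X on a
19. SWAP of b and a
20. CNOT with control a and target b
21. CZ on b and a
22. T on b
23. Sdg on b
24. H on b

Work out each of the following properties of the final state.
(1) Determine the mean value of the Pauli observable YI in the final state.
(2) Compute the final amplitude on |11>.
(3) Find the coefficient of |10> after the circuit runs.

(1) The observable YI averages to -sqrt(2)/2.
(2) The final state's coefficient on |11> equals -exp(3*I*pi/4)/2.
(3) The amplitude on |10> is -exp(3*I*pi/4)/2.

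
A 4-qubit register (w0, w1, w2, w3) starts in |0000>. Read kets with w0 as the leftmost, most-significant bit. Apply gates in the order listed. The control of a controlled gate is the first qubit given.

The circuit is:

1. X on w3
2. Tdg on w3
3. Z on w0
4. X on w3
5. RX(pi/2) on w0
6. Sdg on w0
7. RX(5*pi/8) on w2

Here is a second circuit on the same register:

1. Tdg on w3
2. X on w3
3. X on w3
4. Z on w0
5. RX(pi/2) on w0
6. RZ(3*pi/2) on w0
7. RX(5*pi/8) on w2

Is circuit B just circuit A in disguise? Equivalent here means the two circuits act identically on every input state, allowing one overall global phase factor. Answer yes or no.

No: there is an input state on which the two circuits produce genuinely different outputs (not merely differing by a phase).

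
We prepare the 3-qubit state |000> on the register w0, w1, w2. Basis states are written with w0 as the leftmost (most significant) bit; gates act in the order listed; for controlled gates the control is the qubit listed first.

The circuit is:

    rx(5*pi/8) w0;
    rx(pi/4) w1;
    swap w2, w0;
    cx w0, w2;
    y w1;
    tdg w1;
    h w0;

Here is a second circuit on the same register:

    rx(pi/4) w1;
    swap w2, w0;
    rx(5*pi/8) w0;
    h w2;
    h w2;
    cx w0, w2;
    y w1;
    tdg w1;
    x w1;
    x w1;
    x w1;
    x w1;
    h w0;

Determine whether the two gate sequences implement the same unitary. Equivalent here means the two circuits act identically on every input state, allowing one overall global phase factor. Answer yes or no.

No — the two circuits implement different unitaries, even allowing a global phase.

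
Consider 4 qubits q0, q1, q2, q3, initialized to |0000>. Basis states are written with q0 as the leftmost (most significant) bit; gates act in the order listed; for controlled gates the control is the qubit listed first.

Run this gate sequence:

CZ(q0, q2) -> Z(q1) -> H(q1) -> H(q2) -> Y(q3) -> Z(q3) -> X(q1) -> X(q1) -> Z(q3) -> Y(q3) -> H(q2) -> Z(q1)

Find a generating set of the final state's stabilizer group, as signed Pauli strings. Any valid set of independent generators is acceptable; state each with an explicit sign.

One valid set of independent stabilizer generators is -IXII, +ZIII, +IIZI, +IIIZ (any independent generating set of the same group is equally correct). Key observation: steps 4-11 multiply out to the identity, so the circuit reduces to the remaining gates.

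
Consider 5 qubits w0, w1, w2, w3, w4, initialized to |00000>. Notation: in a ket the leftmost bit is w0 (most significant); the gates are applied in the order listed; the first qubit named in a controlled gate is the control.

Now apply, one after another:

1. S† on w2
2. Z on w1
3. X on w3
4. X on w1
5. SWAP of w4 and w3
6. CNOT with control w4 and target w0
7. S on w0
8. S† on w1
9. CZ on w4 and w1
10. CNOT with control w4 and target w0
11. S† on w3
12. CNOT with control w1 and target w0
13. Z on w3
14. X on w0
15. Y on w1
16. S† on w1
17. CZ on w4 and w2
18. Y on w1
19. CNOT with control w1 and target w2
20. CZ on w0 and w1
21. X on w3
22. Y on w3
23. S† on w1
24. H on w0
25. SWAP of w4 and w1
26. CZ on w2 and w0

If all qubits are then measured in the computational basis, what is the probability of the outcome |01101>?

A full measurement returns |01101> with probability 1/2.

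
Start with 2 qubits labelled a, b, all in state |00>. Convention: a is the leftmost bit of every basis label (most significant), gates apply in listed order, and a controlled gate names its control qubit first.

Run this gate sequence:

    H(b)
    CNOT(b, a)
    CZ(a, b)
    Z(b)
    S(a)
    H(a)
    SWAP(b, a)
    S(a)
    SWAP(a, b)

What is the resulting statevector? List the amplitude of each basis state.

The resulting statevector has amplitude 1/2 on |00>, -1/2 on |01>, 1/2 on |10>, 1/2 on |11>.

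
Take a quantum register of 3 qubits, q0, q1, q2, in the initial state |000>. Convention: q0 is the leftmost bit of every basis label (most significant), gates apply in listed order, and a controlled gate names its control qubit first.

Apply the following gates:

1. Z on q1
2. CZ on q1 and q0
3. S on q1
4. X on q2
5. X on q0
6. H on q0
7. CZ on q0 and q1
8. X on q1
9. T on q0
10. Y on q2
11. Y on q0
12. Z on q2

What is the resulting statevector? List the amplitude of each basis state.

The resulting statevector has amplitude sqrt(2)*exp(I*pi/4)/2 on |010>, sqrt(2)/2 on |110>, and 0 on every other basis state.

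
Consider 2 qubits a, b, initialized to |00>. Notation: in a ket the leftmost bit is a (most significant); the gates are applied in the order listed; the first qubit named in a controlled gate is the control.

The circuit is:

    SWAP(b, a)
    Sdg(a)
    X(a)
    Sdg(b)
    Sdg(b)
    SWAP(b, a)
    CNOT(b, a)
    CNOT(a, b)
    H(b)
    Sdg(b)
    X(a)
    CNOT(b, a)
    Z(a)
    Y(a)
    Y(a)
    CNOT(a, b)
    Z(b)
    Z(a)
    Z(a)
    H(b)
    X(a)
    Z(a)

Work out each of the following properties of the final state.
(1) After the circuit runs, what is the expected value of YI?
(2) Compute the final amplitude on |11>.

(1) The expectation value of YI is 1.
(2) |11> carries amplitude -1/2 in the final state.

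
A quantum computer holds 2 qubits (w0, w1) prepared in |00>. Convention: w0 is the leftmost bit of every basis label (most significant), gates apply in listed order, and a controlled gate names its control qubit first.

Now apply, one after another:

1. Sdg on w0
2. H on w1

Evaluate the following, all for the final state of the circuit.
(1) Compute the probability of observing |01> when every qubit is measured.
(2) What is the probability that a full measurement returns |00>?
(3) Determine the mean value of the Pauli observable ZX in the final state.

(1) The probability of measuring |01> is 1/2.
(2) A full measurement returns |00> with probability 1/2.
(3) The expectation value of ZX is 1.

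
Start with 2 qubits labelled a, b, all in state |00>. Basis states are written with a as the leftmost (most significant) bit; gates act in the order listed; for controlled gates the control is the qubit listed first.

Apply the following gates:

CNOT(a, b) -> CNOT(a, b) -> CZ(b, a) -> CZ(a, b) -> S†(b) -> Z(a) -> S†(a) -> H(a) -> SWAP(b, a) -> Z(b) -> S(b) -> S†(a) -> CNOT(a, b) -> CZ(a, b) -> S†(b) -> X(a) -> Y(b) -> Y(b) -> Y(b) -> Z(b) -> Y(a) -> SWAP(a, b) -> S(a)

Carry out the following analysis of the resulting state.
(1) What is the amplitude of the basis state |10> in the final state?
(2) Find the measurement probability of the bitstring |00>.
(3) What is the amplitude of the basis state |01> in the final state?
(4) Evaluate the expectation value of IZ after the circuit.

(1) The amplitude on |10> is -sqrt(2)*I/2.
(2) Outcome |00> occurs with probability 1/2.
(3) The amplitude on |01> is 0.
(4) The observable IZ averages to 1.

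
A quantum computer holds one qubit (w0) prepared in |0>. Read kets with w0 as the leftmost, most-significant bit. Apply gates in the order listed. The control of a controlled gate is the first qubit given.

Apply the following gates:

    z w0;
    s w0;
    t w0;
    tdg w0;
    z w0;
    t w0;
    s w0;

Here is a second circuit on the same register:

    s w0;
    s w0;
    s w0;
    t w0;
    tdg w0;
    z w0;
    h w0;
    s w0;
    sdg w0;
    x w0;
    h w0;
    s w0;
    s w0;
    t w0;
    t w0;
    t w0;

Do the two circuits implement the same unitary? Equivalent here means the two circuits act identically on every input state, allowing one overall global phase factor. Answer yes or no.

Yes — the two circuits implement the same unitary up to a global phase.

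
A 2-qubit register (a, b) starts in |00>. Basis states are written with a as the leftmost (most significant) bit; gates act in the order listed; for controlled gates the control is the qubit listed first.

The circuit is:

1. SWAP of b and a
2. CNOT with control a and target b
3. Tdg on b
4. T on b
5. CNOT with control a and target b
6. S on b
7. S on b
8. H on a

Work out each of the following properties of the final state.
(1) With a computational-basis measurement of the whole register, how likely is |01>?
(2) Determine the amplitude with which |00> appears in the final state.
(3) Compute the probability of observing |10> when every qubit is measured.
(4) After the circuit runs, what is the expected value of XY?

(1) The probability of measuring |01> is 0. Key observation: the block from step 2 through step 5 cancels to the identity and can be dropped.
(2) The final state's coefficient on |00> equals sqrt(2)/2.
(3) Outcome |10> occurs with probability 1/2.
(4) The observable XY averages to 0.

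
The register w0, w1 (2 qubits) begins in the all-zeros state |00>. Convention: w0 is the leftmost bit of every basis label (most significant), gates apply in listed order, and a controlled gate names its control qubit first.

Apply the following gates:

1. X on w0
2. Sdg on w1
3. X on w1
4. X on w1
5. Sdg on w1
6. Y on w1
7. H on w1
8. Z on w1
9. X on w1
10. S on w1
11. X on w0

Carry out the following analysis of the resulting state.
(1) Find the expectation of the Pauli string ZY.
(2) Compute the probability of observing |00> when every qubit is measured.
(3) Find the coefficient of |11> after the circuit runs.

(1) In the final state, ZY has expectation 1.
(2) The probability of measuring |00> is 1/2.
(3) |11> carries amplitude 0 in the final state.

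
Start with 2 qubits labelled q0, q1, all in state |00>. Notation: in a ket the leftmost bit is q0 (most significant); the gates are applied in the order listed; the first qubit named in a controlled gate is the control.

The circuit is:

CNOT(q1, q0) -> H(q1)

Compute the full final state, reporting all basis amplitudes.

The resulting statevector has amplitude sqrt(2)/2 on |00>, sqrt(2)/2 on |01>, 0 on |10>, 0 on |11>.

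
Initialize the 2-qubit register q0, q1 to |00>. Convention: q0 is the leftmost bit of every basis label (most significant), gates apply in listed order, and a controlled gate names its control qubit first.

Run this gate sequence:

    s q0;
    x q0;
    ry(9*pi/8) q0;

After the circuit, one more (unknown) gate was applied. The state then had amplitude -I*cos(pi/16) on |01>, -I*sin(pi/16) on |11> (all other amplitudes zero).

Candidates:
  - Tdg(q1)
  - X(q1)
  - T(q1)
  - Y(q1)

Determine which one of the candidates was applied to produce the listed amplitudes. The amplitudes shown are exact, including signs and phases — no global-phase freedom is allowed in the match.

It was Y(q1) that produced the state shown.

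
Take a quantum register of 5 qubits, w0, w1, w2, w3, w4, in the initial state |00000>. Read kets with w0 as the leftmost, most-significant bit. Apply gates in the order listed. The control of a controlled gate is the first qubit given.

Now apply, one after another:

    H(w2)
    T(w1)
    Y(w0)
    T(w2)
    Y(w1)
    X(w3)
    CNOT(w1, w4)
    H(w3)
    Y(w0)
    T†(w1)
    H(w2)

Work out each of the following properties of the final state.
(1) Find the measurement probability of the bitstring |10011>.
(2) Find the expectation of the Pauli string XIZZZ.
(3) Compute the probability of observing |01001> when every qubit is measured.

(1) Outcome |10011> occurs with probability 0.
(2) The observable XIZZZ averages to 0.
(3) A full measurement returns |01001> with probability sqrt(2)/8 + 1/4.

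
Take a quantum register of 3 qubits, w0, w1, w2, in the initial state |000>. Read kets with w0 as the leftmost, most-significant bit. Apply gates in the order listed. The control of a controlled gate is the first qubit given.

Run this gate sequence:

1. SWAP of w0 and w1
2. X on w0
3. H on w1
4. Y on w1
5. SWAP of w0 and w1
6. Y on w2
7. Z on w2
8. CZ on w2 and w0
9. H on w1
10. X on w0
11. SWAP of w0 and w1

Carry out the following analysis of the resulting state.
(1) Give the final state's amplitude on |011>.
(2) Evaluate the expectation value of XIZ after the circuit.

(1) The amplitude on |011> is -1/2.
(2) The expectation value of XIZ is 1.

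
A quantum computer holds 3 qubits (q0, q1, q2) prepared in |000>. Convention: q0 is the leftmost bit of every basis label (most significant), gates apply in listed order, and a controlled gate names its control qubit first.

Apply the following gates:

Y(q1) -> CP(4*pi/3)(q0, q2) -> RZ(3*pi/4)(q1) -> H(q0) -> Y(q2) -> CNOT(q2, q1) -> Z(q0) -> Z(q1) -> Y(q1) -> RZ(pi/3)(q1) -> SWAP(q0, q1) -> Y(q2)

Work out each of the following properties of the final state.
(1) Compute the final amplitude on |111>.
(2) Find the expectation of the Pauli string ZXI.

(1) |111> carries amplitude 0 in the final state.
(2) The observable ZXI averages to 1.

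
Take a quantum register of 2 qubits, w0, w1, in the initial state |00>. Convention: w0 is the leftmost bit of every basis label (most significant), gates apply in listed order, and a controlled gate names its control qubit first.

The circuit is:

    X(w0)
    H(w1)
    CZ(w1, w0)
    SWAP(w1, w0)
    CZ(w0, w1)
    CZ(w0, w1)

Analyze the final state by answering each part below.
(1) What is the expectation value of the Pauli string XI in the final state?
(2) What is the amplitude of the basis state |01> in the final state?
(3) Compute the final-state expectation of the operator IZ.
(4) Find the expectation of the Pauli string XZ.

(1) The observable XI averages to -1. Key observation: the block from step 5 through step 6 cancels to the identity and can be dropped.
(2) The amplitude on |01> is sqrt(2)/2.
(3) In the final state, IZ has expectation -1.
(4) The observable XZ averages to 1.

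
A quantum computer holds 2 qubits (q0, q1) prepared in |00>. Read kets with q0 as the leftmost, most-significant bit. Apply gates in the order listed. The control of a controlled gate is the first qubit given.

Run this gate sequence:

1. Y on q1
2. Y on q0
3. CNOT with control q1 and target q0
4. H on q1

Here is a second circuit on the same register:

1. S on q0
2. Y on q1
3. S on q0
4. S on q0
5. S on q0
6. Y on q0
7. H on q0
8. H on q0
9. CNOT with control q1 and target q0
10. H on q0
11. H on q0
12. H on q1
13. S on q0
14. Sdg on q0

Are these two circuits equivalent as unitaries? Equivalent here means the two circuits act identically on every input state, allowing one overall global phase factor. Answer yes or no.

Yes — the two circuits implement the same unitary up to a global phase.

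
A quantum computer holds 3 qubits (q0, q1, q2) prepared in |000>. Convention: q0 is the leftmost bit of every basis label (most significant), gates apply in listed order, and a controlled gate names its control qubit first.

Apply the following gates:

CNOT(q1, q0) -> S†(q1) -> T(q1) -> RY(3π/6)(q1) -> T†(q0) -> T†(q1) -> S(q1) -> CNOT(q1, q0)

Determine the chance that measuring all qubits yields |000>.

The probability of measuring |000> is 1/2.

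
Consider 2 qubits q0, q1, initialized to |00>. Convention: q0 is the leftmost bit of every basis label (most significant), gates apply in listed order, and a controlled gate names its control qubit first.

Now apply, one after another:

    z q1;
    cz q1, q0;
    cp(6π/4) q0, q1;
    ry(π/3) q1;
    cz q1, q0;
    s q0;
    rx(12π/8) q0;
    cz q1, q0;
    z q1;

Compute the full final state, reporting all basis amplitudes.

After the circuit, the state carries amplitude -sqrt(6)/4 on |00>, sqrt(2)/4 on |01>, -sqrt(6)*I/4 on |10>, -sqrt(2)*I/4 on |11>.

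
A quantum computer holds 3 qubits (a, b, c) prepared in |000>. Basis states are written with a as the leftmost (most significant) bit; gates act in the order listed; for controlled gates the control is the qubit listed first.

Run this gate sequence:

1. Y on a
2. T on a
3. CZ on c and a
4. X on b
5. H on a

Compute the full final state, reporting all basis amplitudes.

After the circuit, the state carries amplitude sqrt(2)*exp(3*I*pi/4)/2 on |010>, -sqrt(2)*exp(3*I*pi/4)/2 on |110>, and 0 on every other basis state.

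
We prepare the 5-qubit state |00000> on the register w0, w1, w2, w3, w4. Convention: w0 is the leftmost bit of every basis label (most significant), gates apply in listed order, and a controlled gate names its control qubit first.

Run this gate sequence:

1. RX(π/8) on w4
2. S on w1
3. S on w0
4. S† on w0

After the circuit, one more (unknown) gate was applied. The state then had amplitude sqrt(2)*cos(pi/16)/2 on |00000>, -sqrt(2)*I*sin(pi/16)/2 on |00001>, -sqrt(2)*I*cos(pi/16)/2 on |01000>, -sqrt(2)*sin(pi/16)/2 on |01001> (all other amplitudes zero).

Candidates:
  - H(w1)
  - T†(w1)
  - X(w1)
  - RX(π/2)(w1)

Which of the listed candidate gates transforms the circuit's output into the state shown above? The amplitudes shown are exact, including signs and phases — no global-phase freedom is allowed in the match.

The unique candidate consistent with the amplitudes is RX(π/2)(w1). Key observation: gates 3-4 undo each other exactly, leaving only the rest of the circuit to track.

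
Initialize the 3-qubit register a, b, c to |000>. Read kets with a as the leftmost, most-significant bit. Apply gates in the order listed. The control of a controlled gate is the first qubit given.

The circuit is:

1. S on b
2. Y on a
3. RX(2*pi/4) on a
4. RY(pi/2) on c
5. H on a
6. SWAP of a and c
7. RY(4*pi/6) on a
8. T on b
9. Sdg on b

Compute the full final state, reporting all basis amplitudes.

The final amplitudes are I*(1 - I)*(-sqrt(6) + sqrt(2))/8 on |000>, (1 - I)*(-sqrt(6) + sqrt(2))/8 on |001>, 0 on |010>, 0 on |011>, I*(1 - I)*(sqrt(2) + sqrt(6))/8 on |100>, (1 - I)*(sqrt(2) + sqrt(6))/8 on |101>, 0 on |110>, 0 on |111>.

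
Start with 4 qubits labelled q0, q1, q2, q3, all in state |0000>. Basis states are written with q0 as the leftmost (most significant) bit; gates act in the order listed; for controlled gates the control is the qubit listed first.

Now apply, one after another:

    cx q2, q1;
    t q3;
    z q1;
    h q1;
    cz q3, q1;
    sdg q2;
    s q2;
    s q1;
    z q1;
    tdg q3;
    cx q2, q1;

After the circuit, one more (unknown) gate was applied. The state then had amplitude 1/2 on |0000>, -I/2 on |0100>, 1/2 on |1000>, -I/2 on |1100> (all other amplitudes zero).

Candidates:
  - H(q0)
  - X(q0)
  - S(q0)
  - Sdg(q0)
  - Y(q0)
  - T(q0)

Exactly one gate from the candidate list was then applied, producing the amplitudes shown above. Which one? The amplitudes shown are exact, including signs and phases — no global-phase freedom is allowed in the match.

The applied gate was H(q0).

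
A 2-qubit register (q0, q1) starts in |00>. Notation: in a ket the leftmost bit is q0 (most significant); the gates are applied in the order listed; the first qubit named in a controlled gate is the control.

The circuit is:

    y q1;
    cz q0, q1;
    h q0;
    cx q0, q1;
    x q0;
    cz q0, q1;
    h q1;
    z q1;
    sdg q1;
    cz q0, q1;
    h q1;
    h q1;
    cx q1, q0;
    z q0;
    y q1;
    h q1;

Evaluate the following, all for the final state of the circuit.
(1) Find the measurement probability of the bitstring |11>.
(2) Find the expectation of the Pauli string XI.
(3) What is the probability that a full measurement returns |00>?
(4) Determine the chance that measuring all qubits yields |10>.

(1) A full measurement returns |11> with probability 1/4. Key observation: gates 11-12 undo each other exactly, leaving only the rest of the circuit to track.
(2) In the final state, XI has expectation 1.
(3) A full measurement returns |00> with probability 1/4.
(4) The probability of measuring |10> is 1/4.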